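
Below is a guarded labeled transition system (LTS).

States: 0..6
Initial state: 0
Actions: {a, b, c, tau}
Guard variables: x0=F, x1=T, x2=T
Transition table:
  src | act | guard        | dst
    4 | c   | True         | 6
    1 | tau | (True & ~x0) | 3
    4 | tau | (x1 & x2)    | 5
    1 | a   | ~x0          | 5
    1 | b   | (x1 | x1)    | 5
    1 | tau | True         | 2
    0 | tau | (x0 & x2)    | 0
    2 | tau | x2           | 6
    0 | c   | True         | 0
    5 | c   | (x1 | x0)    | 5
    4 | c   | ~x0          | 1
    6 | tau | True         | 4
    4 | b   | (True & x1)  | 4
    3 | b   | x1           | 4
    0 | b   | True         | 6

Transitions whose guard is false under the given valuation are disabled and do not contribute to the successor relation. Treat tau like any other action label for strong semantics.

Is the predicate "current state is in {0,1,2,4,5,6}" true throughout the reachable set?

Inv-set: {0,1,2,4,5,6}
Reachable = {0,1,2,3,4,5,6}
  0: ✓
  1: ✓
  2: ✓
  3: ✗ unsafe
  4: ✓
  5: ✓
  6: ✓
witness against invariant: b·tau·c·tau → 3

Answer: INVARIANT VIOLATED at state 3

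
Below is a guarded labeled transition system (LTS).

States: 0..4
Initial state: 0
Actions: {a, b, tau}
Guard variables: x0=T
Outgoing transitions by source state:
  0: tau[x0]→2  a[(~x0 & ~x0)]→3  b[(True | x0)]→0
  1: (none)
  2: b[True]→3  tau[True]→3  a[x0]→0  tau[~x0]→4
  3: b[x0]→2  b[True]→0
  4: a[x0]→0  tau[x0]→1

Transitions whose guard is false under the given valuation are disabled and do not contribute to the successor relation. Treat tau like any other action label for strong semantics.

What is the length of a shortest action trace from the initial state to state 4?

BFS to 4:
  Layer 0: {0}
  Layer 1: {2}
  Layer 2: {3}
4 never appears.

Answer: UNREACHABLE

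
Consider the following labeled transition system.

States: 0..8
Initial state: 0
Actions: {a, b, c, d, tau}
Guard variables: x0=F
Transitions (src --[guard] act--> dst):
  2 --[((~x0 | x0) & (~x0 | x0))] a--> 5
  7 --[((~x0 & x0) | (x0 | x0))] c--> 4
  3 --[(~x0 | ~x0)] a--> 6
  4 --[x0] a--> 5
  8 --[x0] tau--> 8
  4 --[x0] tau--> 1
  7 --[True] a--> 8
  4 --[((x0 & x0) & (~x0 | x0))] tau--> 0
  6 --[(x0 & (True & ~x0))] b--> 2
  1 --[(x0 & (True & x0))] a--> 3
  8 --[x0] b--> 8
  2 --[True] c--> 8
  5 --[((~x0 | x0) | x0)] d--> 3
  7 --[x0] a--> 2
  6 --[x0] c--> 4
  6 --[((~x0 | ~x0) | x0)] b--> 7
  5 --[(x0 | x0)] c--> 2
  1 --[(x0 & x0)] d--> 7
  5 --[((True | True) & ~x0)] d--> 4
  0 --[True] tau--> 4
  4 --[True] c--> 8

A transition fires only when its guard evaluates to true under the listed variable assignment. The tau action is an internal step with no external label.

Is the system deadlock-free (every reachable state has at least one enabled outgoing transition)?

Answer: DEADLOCK at state 8

Trace:
R = {0,4,8}
  0: tau→4  [1 exit(s)]
  4: c→8  [1 exit(s)]
  8: ∅  [no exit]
trace reaching 8: tau·c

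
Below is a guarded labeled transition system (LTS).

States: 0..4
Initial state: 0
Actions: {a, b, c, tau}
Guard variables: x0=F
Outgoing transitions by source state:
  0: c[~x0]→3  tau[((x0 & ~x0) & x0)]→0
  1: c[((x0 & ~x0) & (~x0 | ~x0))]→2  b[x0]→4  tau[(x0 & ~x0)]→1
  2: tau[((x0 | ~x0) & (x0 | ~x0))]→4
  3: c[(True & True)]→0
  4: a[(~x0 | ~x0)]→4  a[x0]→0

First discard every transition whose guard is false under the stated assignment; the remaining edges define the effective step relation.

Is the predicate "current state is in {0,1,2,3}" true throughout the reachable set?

Inv-set: {0,1,2,3}
R = {0,3}
  0: safe
  3: safe

Answer: INVARIANT HOLDS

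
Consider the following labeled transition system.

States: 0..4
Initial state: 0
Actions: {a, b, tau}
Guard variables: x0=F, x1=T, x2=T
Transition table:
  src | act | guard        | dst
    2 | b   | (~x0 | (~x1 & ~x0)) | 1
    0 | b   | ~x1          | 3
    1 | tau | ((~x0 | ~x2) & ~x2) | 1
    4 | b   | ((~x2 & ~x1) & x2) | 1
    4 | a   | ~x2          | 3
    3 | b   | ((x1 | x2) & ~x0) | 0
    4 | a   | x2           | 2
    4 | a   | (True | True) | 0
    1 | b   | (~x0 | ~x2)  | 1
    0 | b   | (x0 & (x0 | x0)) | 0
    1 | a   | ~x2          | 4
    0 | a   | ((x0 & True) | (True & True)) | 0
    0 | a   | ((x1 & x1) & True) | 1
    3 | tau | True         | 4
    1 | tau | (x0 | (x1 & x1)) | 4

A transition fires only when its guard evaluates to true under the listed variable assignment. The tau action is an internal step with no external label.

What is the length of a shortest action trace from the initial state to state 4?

Breadth-first toward 4:
  L0 = {0}
  L1 = {1}
  L2 = {4}
depth(4)=2, e.g. a·tau

Answer: 2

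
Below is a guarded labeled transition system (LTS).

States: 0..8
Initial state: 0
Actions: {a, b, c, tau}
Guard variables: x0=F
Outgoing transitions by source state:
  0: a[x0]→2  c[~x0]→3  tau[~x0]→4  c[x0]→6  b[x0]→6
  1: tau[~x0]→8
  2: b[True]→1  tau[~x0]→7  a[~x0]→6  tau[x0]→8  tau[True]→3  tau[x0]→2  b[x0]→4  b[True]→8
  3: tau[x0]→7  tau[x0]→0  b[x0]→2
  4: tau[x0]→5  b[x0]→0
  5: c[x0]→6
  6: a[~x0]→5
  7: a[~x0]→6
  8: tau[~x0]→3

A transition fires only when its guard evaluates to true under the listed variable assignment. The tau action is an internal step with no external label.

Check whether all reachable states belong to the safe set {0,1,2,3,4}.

Answer: INVARIANT HOLDS

Working:
Inv-set: {0,1,2,3,4}
R = {0,3,4}
  0: ok
  3: ok
  4: ok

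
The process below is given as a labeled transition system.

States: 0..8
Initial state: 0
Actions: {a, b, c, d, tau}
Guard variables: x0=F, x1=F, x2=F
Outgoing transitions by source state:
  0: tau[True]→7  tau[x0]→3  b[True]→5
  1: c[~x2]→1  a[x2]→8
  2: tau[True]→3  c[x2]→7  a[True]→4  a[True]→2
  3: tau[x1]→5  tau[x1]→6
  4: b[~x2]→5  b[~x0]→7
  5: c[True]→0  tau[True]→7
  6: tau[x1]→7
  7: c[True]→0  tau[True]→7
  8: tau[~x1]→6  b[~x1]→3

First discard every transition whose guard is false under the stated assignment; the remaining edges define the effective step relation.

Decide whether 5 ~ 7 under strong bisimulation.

Answer: BISIMILAR

Analysis:
Compute ~ classes (split until stable):
  π0 = {{0,1,2,3,4,5,6,7,8}}
  π1 = {{0,8},{1},{2},{3,6},{4},{5,7}}
  π2 = {{0},{1},{2},{3,6},{4},{5,7},{8}}
stable after 3 split(s): 7 block(s)
5∈{5,7}, 7∈{5,7}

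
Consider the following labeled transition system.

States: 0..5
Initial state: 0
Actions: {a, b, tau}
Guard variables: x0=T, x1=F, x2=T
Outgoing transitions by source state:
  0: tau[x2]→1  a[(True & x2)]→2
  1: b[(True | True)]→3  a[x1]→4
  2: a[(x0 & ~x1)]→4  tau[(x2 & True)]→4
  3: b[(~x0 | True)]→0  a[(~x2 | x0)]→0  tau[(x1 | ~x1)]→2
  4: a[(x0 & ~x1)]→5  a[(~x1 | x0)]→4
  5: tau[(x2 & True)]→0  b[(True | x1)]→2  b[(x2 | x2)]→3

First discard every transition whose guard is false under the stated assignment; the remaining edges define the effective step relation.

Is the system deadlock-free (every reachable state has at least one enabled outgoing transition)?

Reach set: {0,1,2,3,4,5}
  0: a→2  tau→1  [2 exit(s)]
  1: b→3  [1 exit(s)]
  2: a→4  tau→4  [2 exit(s)]
  3: a→0  b→0  tau→2  [3 exit(s)]
  4: a→4  a→5  [2 exit(s)]
  5: b→2  b→3  tau→0  [3 exit(s)]

Answer: DEADLOCK-FREE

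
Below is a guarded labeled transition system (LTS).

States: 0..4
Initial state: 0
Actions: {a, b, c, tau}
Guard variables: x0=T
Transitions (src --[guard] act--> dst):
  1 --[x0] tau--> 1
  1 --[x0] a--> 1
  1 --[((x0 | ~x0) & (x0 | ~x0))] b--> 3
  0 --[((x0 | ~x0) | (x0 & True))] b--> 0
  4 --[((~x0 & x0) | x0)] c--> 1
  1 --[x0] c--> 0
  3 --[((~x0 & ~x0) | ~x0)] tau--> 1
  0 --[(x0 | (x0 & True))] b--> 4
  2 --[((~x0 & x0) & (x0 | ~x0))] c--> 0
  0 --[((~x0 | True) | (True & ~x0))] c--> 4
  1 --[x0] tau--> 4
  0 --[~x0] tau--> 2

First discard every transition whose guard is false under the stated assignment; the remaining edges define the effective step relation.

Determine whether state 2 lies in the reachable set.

Answer: UNREACHABLE

Analysis:
9 transition(s) survive guard evaluation.
depth 0: {0}
depth 1: {4}  now seen {0,4}
depth 2: {1}  now seen {0,1,4}
depth 3: {3}  now seen {0,1,3,4}
Reach set: {0,1,3,4}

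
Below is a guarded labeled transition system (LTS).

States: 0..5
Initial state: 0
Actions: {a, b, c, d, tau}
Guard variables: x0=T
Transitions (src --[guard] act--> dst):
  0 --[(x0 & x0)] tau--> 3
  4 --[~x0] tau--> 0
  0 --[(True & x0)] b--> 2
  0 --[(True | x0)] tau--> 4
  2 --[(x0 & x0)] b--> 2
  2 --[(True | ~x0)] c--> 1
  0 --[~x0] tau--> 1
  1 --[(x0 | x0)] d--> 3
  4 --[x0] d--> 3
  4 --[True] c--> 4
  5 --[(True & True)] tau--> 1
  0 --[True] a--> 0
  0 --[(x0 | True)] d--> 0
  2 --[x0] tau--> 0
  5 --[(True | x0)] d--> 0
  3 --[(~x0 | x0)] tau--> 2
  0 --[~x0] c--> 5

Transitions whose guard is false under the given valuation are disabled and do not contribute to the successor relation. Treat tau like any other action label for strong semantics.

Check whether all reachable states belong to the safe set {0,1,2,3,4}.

Inv-set: {0,1,2,3,4}
R = {0,1,2,3,4}
  0: safe
  1: safe
  2: safe
  3: safe
  4: safe

Answer: INVARIANT HOLDS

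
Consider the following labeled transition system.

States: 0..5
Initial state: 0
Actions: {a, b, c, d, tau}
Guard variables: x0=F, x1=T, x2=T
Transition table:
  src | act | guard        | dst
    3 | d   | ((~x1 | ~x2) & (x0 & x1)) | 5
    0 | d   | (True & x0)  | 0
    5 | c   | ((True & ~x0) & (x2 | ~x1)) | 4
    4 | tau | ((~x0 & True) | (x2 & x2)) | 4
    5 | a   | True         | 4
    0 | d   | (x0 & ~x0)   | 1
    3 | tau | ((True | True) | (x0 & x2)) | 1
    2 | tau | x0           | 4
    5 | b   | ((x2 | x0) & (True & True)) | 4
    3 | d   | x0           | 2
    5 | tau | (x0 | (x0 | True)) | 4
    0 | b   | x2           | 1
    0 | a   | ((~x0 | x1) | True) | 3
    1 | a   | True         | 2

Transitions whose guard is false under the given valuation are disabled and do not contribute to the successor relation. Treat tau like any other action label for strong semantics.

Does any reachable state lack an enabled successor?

Answer: DEADLOCK at state 2

Trace:
Reach set: {0,1,2,3}
  0: a→3  b→1  [deg 2]
  1: a→2  [deg 1]
  2: ∅  [no exit]
  3: tau→1  [deg 1]
witness 2: b·a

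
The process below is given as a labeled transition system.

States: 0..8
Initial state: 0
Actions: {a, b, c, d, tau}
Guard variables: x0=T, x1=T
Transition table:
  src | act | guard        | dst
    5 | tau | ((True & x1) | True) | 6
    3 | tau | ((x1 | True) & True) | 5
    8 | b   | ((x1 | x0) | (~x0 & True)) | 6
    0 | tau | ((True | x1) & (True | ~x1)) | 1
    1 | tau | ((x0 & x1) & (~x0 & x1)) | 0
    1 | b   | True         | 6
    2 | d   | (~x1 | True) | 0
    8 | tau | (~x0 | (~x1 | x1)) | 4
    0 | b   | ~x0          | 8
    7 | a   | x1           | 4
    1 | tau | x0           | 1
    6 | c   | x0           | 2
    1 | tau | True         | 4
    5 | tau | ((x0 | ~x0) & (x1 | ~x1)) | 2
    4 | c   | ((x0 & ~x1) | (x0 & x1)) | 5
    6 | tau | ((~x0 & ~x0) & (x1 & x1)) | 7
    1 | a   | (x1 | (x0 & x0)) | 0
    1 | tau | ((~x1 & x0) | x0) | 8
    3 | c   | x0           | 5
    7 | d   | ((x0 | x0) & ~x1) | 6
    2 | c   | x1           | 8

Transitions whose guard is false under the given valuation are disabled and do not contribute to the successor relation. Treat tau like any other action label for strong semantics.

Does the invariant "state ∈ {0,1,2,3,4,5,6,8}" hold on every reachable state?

Answer: INVARIANT HOLDS

Analysis:
Inv-set: {0,1,2,3,4,5,6,8}
R = {0,1,2,4,5,6,8}
  0: ✓
  1: ✓
  2: ✓
  4: ✓
  5: ✓
  6: ✓
  8: ✓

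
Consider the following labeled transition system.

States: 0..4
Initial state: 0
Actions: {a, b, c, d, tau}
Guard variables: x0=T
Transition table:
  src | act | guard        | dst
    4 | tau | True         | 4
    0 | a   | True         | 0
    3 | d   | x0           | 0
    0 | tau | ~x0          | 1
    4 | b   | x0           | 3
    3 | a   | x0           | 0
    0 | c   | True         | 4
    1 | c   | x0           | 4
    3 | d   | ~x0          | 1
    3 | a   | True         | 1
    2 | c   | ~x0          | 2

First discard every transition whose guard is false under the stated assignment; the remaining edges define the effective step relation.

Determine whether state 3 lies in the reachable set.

Answer: REACHABLE

Working:
Guard filter leaves 8 enabled edge(s).
depth 0: {0}
depth 1: {4}  now seen {0,4}
depth 2: {3}  now seen {0,3,4}
depth 3: {1}  now seen {0,1,3,4}
R = {0,1,3,4}
witness 3: c·b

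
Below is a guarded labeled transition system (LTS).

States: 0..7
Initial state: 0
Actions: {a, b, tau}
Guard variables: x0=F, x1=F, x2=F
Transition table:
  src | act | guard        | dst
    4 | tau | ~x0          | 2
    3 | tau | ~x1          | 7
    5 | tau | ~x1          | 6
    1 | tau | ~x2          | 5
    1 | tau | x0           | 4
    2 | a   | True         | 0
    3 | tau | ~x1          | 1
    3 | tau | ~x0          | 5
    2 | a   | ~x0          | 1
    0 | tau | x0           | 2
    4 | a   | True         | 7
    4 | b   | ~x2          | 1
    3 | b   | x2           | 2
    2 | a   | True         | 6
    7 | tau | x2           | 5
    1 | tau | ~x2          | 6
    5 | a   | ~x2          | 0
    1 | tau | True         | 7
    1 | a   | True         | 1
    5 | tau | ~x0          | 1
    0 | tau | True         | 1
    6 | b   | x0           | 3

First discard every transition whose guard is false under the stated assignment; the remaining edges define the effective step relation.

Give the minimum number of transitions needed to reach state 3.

Answer: UNREACHABLE

Analysis:
Layered search for 3:
  Layer 0: {0}
  Layer 1: {1}
  Layer 2: {5,6,7}
3 never appears.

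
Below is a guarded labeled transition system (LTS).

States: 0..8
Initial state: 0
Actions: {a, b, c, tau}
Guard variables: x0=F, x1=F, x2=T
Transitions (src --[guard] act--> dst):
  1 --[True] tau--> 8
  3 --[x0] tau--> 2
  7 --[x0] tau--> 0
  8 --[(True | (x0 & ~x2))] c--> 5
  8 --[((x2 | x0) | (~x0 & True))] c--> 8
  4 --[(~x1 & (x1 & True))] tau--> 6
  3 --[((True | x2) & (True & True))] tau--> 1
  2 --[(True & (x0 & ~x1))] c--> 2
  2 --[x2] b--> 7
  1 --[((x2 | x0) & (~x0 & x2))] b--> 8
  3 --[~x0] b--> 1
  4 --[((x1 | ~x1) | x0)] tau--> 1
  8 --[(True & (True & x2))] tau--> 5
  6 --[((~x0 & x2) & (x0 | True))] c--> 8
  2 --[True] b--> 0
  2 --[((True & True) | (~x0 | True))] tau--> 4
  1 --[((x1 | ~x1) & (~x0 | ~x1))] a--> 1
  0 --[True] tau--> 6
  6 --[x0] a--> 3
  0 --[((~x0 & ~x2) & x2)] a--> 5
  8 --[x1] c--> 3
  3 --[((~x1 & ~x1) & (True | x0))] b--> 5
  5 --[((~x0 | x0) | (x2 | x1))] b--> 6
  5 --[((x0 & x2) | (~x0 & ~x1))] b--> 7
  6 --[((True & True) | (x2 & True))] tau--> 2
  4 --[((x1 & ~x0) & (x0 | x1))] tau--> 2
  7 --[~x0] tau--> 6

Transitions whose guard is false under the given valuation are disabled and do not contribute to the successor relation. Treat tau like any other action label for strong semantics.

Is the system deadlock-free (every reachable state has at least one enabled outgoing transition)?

Reach set: {0,1,2,4,5,6,7,8}
  0: tau→6  [1 out]
  1: a→1  b→8  tau→8  [3 out]
  2: b→0  b→7  tau→4  [3 out]
  4: tau→1  [1 out]
  5: b→6  b→7  [2 out]
  6: c→8  tau→2  [2 out]
  7: tau→6  [1 out]
  8: c→5  c→8  tau→5  [3 out]

Answer: DEADLOCK-FREE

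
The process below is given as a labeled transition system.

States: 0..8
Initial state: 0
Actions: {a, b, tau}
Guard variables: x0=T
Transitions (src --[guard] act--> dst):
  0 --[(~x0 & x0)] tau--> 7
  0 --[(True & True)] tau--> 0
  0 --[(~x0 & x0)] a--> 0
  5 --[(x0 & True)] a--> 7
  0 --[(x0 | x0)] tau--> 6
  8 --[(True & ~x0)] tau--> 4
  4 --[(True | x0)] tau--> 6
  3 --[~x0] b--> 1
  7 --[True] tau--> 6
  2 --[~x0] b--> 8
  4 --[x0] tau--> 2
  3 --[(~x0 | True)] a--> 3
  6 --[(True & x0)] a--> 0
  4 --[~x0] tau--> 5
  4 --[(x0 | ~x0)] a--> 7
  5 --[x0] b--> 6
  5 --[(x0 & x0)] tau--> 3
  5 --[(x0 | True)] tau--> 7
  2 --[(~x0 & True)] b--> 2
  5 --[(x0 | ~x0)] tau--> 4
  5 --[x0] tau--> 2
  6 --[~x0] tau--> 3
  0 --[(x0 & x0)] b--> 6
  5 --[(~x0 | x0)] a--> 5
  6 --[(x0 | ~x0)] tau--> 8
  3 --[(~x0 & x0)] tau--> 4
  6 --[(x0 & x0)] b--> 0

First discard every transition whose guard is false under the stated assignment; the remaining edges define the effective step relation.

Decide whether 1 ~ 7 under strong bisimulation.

Answer: NOT BISIMILAR

Analysis:
Refine partition for ~:
  P[0] = {{0,1,2,3,4,5,6,7,8}}
  P[1] = {{0},{1,2,8},{3},{4},{5,6},{7}}
  P[2] = {{0},{1,2,8},{3},{4},{5},{6},{7}}
stable after 3 split(s): 7 block(s)
class of 1: {1,2,8}; class of 7: {7}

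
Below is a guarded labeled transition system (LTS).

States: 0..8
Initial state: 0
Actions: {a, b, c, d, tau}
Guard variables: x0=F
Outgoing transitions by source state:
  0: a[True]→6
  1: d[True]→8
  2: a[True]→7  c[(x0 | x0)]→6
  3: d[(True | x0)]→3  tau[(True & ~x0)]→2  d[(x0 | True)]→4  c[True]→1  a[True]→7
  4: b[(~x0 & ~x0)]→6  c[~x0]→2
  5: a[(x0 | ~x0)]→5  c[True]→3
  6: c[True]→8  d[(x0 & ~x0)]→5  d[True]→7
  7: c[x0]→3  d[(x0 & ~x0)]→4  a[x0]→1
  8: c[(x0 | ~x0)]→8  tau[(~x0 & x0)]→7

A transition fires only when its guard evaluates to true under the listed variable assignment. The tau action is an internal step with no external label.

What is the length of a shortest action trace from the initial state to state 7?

Layered search for 7:
  depth 0: {0}
  depth 1: {6}
  depth 2: {7,8}
first hit 7 at d=2 via a·d

Answer: 2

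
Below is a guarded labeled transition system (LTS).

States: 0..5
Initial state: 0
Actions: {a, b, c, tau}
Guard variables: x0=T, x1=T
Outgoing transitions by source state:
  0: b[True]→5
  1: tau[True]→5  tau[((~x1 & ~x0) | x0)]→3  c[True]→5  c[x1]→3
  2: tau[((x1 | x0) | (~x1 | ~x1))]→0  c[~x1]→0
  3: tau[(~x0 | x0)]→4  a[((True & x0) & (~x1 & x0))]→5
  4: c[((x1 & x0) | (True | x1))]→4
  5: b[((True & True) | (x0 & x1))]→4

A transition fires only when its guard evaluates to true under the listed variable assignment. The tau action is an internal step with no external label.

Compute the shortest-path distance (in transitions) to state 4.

Answer: 2

Analysis:
BFS to 4:
  depth 0: {0}
  depth 1: {5}
  depth 2: {4}
depth(4)=2, e.g. b·b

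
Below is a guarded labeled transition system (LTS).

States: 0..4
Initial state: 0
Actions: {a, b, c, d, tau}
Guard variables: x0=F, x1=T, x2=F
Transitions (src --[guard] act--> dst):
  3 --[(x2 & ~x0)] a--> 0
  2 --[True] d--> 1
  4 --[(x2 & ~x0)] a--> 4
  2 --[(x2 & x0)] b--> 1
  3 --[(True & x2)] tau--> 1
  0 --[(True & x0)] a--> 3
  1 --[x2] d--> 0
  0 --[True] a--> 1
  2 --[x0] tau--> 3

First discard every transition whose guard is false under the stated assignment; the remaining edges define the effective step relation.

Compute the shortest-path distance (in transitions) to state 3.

Answer: UNREACHABLE

Working:
BFS to 3:
  L0 = {0}
  L1 = {1}
3 never appears.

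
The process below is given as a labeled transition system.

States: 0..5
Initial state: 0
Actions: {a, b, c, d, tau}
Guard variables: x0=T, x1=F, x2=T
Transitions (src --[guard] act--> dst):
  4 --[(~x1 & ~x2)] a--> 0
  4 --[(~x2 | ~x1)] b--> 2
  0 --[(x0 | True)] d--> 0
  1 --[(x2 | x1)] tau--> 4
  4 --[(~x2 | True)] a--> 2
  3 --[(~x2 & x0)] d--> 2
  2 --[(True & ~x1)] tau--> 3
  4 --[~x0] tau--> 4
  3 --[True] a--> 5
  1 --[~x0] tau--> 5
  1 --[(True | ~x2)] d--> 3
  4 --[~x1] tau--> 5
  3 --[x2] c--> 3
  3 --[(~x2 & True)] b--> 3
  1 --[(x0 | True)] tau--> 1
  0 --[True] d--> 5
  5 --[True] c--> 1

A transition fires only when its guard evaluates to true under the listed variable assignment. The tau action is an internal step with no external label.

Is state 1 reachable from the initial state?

Answer: REACHABLE

Analysis:
12 transition(s) survive guard evaluation.
L0 = {0}
L1 = {5}  cumulative {0,5}
L2 = {1}  cumulative {0,1,5}
L3 = {3,4}  cumulative {0,1,3,4,5}
L4 = {2}  cumulative {0,1,2,3,4,5}
Reachable = {0,1,2,3,4,5}
trace reaching 1: d·c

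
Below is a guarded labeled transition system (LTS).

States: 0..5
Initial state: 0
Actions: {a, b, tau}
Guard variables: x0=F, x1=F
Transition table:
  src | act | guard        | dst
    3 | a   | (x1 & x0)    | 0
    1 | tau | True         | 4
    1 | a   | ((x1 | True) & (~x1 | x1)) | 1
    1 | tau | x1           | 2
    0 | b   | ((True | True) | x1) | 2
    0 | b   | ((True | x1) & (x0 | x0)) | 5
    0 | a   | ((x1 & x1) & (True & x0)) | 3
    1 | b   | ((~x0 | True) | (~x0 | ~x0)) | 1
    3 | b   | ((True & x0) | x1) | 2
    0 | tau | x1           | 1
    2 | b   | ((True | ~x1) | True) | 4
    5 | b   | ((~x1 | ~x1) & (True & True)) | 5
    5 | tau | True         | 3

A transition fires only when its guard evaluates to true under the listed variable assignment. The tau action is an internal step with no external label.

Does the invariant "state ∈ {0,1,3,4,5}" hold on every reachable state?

Answer: INVARIANT VIOLATED at state 2

Analysis:
Safe = {0,1,3,4,5}
R = {0,2,4}
  0: safe
  2: VIOLATES
  4: safe
counterexample path to 2: b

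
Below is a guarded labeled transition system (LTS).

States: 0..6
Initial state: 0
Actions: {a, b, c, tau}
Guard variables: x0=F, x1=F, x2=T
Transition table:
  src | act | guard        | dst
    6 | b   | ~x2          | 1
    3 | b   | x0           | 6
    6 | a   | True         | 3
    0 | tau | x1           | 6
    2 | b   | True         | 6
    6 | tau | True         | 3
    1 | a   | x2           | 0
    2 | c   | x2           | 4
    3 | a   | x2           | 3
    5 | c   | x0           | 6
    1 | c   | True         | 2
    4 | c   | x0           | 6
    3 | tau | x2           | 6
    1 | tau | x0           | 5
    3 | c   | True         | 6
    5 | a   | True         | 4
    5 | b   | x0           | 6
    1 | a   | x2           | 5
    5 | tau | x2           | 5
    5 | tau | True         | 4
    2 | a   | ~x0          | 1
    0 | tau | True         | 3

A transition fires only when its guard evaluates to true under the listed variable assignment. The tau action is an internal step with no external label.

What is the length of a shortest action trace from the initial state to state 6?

Answer: 2

Working:
Breadth-first toward 6:
  L0 = {0}
  L1 = {3}
  L2 = {6}
first hit 6 at d=2 via tau·c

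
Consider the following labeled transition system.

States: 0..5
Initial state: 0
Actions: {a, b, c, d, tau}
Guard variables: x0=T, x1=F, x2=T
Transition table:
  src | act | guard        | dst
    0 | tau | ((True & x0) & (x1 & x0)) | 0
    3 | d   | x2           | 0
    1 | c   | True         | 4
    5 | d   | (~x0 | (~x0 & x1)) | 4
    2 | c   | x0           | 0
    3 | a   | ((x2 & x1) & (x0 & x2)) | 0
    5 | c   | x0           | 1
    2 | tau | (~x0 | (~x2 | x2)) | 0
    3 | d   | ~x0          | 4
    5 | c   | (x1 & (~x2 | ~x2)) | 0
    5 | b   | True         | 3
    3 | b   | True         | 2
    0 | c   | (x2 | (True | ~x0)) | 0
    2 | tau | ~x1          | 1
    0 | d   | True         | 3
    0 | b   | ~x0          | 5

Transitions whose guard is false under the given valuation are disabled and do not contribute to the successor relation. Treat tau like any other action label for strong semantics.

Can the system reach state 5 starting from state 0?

Answer: UNREACHABLE

Analysis:
10 transition(s) survive guard evaluation.
depth 0: {0}
depth 1: {3}  now seen {0,3}
depth 2: {2}  now seen {0,2,3}
depth 3: {1}  now seen {0,1,2,3}
depth 4: {4}  now seen {0,1,2,3,4}
R = {0,1,2,3,4}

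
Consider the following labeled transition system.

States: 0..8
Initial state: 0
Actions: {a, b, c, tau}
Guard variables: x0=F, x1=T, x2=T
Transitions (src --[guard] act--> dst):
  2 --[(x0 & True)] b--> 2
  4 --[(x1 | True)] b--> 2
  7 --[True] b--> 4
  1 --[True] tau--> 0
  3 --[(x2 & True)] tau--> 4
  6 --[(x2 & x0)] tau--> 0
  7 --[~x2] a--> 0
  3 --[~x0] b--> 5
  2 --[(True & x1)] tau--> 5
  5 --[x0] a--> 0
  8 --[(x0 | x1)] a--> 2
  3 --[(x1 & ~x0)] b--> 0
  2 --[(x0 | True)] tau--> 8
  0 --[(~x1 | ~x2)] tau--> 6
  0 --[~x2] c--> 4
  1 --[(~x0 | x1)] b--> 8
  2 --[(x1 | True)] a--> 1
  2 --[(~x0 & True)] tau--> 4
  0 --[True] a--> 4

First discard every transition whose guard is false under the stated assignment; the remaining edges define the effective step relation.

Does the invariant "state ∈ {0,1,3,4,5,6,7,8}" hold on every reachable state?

Safe = {0,1,3,4,5,6,7,8}
Reachable = {0,1,2,4,5,8}
  0: ✓
  1: ✓
  2: outside
  4: ✓
  5: ✓
  8: ✓
witness against invariant: a·b → 2

Answer: INVARIANT VIOLATED at state 2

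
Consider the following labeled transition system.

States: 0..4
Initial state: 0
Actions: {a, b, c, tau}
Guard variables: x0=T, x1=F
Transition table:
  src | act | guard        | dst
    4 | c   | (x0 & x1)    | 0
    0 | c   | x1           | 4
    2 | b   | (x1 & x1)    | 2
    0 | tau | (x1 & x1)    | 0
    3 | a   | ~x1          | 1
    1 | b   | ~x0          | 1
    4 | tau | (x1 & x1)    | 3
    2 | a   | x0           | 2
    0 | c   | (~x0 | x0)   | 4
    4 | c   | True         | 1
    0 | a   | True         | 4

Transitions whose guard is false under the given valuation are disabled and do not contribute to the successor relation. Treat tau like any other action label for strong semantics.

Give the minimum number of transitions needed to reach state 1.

BFS to 1:
  L0 = {0}
  L1 = {4}
  L2 = {1}
first hit 1 at d=2 via a·c

Answer: 2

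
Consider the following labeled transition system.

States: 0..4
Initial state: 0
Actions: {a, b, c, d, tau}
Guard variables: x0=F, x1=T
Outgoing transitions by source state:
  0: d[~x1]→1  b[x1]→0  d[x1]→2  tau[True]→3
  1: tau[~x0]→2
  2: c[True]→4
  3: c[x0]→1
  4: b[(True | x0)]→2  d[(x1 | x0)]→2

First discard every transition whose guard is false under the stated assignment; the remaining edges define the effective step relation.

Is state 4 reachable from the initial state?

After dropping false guards: 7 live edges.
L0 = {0}
L1 = {2,3}  total {0,2,3}
L2 = {4}  total {0,2,3,4}
Reach set: {0,2,3,4}
trace reaching 4: d·c

Answer: REACHABLE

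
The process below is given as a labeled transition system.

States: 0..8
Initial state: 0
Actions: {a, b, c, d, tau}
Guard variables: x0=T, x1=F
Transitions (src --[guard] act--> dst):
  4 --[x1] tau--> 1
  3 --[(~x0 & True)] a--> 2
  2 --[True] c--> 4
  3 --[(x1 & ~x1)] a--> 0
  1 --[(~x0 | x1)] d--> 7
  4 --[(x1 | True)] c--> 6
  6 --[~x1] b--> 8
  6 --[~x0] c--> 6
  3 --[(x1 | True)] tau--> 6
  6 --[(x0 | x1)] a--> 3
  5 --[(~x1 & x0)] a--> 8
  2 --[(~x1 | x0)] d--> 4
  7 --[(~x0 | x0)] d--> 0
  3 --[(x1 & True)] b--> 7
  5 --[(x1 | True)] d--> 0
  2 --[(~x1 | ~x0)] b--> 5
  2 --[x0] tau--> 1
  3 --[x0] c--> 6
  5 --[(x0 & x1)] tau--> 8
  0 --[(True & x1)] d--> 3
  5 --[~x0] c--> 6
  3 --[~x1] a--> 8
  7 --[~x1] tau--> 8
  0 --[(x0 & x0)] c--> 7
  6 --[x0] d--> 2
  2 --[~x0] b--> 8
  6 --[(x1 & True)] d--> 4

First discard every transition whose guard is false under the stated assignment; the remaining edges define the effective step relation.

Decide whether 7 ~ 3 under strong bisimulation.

Answer: NOT BISIMILAR

Working:
Bisimulation quotient by refinement:
  P[0] = {{0,1,2,3,4,5,6,7,8}}
  P[1] = {{0,4},{1,8},{2},{3},{5},{6},{7}}
  P[2] = {{0},{1,8},{2},{3},{4},{5},{6},{7}}
8 equivalence class(es) (converged in 3)
[7]={7}  [3]={3}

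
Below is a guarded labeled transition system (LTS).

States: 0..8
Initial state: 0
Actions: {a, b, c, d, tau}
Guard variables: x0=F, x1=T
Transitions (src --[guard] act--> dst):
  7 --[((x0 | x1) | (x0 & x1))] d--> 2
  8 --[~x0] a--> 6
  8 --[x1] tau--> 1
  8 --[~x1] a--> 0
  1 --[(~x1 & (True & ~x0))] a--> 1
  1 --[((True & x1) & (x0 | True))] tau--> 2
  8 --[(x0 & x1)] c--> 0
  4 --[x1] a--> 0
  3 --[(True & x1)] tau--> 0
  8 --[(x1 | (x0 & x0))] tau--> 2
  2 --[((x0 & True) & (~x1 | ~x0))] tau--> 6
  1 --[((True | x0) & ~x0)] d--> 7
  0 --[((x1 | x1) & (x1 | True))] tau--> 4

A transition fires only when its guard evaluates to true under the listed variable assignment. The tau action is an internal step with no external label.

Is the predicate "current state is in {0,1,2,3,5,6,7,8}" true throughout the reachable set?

Answer: INVARIANT VIOLATED at state 4

Working:
Inv-set: {0,1,2,3,5,6,7,8}
Reachable = {0,4}
  0: safe
  4: outside
counterexample path to 4: tau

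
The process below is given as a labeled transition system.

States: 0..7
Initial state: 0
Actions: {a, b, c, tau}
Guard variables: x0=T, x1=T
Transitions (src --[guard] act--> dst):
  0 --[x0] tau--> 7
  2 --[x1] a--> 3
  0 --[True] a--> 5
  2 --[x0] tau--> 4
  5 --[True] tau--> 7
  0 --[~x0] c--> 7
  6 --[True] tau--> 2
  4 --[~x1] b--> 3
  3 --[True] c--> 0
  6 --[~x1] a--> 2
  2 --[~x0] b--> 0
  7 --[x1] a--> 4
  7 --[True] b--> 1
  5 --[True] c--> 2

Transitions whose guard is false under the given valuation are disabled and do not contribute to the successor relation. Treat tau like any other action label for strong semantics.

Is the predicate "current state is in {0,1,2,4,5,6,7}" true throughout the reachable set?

Answer: INVARIANT VIOLATED at state 3

Trace:
Safe = {0,1,2,4,5,6,7}
R = {0,1,2,3,4,5,7}
  0: safe
  1: safe
  2: safe
  3: ✗ unsafe
  4: safe
  5: safe
  7: safe
witness against invariant: a·c·a → 3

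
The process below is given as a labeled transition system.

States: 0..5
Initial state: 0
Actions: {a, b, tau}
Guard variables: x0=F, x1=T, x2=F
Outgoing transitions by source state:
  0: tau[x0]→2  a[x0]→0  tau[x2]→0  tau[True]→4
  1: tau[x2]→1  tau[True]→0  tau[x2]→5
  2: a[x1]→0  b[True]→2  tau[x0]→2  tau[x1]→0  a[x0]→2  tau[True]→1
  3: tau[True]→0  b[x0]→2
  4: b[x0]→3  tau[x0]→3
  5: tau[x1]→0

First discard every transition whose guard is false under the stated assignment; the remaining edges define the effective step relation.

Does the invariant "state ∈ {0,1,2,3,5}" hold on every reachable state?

Allowed set {0,1,2,3,5}
Reachable = {0,4}
  0: ✓
  4: outside
witness against invariant: tau → 4

Answer: INVARIANT VIOLATED at state 4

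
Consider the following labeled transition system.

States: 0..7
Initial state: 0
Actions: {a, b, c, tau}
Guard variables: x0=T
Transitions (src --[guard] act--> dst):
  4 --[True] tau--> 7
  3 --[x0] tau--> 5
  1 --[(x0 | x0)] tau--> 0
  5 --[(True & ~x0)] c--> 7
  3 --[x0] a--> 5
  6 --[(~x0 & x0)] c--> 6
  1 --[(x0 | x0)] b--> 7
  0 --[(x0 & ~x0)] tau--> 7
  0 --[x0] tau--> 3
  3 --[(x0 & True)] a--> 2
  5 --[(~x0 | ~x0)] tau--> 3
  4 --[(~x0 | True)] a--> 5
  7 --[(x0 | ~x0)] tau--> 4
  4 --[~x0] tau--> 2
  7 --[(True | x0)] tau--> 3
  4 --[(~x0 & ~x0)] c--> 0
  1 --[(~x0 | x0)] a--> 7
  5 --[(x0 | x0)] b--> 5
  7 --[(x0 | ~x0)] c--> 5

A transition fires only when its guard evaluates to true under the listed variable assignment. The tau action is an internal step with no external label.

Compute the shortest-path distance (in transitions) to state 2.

BFS to 2:
  L0 = {0}
  L1 = {3}
  L2 = {2,5}
first hit 2 at d=2 via tau·a

Answer: 2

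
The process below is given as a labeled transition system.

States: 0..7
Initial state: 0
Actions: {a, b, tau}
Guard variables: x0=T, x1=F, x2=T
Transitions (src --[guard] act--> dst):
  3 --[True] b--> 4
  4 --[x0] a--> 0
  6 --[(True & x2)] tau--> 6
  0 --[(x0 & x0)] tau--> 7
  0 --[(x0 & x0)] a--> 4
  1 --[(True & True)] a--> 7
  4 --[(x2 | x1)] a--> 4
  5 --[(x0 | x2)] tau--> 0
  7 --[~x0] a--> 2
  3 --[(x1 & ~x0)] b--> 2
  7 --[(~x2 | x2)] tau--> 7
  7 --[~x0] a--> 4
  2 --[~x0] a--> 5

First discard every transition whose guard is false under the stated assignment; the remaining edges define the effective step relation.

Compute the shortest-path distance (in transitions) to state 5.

Answer: UNREACHABLE

Trace:
BFS to 5:
  Layer 0: {0}
  Layer 1: {4,7}
5 never appears.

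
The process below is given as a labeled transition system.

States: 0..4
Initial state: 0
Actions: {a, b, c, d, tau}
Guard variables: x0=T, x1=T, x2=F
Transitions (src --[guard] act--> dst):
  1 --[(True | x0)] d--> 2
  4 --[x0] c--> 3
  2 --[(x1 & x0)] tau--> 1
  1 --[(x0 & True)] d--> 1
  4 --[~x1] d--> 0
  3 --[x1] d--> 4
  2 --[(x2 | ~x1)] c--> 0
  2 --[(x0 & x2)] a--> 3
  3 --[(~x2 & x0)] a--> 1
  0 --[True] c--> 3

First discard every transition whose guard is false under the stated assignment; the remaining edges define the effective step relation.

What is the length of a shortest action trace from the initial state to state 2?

Answer: 3

Trace:
Breadth-first toward 2:
  depth 0: {0}
  depth 1: {3}
  depth 2: {1,4}
  depth 3: {2}
2 enters at depth 3; path c·a·d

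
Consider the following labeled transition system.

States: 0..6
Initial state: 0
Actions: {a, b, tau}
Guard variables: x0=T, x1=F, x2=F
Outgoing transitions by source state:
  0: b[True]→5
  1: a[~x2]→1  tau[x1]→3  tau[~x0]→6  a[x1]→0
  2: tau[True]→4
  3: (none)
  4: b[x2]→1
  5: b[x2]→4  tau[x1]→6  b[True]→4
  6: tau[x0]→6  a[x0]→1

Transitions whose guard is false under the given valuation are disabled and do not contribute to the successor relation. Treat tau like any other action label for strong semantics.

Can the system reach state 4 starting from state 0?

Answer: REACHABLE

Working:
After dropping false guards: 6 live edges.
L0 = {0}
L1 = {5}  cumulative {0,5}
L2 = {4}  cumulative {0,4,5}
R = {0,4,5}
Path to 4: b·b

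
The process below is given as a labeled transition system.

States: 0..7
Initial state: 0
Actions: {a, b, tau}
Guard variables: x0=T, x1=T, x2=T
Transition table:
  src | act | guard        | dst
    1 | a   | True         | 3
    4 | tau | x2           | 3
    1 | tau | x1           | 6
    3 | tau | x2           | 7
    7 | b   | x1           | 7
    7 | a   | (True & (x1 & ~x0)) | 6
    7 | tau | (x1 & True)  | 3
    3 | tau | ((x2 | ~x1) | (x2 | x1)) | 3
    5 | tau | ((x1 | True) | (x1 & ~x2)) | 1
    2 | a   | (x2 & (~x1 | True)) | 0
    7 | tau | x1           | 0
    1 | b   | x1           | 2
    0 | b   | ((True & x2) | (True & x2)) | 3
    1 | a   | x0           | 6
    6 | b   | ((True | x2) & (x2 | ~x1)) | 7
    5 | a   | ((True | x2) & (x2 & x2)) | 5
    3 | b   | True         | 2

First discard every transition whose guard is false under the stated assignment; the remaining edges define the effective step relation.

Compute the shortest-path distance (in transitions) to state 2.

BFS to 2:
  depth 0: {0}
  depth 1: {3}
  depth 2: {2,7}
first hit 2 at d=2 via b·b

Answer: 2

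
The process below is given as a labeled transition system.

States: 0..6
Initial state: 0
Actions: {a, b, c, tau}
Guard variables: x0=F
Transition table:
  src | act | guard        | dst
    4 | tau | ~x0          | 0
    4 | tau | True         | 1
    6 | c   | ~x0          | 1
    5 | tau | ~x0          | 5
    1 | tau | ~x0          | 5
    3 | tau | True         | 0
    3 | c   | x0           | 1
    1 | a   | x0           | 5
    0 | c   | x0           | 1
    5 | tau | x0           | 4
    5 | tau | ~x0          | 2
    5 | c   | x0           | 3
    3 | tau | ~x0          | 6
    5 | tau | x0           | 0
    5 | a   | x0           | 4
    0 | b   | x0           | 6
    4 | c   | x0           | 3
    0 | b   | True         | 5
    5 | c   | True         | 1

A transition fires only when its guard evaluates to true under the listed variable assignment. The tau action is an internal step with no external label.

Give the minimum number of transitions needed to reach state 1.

Answer: 2

Analysis:
BFS to 1:
  Layer 0: {0}
  Layer 1: {5}
  Layer 2: {1,2}
depth(1)=2, e.g. b·c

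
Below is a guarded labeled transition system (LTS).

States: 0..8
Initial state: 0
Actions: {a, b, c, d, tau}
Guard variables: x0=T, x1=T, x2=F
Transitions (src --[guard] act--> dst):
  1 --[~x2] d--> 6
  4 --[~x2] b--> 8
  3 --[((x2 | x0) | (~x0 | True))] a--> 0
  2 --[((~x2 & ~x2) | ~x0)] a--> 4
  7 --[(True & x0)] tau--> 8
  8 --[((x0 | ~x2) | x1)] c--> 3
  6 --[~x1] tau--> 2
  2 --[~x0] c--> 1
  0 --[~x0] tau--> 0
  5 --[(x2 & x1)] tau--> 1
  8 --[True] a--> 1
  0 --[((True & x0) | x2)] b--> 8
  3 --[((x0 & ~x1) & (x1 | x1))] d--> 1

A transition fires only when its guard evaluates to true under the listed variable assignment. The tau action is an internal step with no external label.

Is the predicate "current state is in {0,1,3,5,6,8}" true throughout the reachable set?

Answer: INVARIANT HOLDS

Trace:
Inv-set: {0,1,3,5,6,8}
Reach set: {0,1,3,6,8}
  0: safe
  1: safe
  3: safe
  6: safe
  8: safe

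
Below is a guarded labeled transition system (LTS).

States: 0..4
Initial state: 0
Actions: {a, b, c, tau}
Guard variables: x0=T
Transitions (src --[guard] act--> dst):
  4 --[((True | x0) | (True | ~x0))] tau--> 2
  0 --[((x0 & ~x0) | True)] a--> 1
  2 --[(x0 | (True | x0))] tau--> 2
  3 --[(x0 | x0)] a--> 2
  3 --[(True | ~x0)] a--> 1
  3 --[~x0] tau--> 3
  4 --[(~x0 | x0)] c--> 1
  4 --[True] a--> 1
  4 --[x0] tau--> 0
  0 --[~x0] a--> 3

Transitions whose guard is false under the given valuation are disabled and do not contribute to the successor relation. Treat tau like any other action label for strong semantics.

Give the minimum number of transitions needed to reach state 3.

Answer: UNREACHABLE

Working:
BFS to 3:
  depth 0: {0}
  depth 1: {1}
3 never appears.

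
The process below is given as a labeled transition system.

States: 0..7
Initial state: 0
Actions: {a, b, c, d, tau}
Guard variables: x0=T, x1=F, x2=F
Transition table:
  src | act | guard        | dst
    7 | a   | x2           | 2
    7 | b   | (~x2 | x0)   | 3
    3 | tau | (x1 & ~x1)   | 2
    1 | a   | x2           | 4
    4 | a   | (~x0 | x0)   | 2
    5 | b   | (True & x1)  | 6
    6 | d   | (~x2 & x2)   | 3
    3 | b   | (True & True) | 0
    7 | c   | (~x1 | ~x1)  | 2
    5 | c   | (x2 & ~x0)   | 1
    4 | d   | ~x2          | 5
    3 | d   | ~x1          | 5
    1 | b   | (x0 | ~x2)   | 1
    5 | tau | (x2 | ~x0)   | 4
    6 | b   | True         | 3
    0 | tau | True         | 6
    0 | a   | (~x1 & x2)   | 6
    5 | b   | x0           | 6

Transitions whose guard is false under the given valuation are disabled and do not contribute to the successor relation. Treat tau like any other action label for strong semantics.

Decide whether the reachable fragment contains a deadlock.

R = {0,3,5,6}
  0: tau→6  [1 out]
  3: b→0  d→5  [2 out]
  5: b→6  [1 out]
  6: b→3  [1 out]

Answer: DEADLOCK-FREE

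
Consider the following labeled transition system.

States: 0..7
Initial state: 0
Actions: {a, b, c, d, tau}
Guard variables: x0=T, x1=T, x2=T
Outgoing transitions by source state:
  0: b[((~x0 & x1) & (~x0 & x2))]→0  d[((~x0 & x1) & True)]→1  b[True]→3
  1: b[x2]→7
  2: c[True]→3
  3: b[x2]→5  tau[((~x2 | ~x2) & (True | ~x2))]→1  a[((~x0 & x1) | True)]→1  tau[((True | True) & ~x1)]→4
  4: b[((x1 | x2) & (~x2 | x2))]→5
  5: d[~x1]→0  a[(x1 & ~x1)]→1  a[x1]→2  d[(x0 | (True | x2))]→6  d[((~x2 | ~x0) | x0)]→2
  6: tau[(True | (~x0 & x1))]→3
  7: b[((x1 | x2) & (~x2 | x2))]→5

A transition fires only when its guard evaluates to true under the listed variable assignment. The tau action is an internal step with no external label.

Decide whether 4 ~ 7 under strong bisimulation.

Answer: BISIMILAR

Analysis:
Compute ~ classes (split until stable):
  P[0] = {{0,1,2,3,4,5,6,7}}
  P[1] = {{0,1,4,7},{2},{3},{5},{6}}
  P[2] = {{0},{1},{2},{3},{4,7},{5},{6}}
7 equivalence class(es) (converged in 3)
class of 4: {4,7}; class of 7: {4,7}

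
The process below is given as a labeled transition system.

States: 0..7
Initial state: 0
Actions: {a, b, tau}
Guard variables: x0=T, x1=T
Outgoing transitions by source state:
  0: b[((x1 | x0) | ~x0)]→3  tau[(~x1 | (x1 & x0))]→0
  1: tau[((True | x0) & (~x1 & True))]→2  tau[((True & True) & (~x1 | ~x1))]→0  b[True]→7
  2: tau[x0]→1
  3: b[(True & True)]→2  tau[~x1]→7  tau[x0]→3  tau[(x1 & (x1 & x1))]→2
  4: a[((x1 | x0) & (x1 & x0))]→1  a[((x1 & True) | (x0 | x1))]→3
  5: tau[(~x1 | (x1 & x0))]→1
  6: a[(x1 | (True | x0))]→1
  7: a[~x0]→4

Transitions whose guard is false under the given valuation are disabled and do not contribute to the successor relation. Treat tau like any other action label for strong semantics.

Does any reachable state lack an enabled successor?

Reach set: {0,1,2,3,7}
  0: b→3  tau→0  [2 exit(s)]
  1: b→7  [1 exit(s)]
  2: tau→1  [1 exit(s)]
  3: b→2  tau→2  tau→3  [3 exit(s)]
  7: ∅  [deadlock]
witness 7: b·b·tau·b

Answer: DEADLOCK at state 7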